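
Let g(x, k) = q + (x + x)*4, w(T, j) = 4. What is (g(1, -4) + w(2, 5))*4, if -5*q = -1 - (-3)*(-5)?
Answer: 304/5 ≈ 60.800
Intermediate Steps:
q = 16/5 (q = -(-1 - (-3)*(-5))/5 = -(-1 - 1*15)/5 = -(-1 - 15)/5 = -1/5*(-16) = 16/5 ≈ 3.2000)
g(x, k) = 16/5 + 8*x (g(x, k) = 16/5 + (x + x)*4 = 16/5 + (2*x)*4 = 16/5 + 8*x)
(g(1, -4) + w(2, 5))*4 = ((16/5 + 8*1) + 4)*4 = ((16/5 + 8) + 4)*4 = (56/5 + 4)*4 = (76/5)*4 = 304/5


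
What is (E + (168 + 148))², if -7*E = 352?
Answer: 3459600/49 ≈ 70604.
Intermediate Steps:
E = -352/7 (E = -⅐*352 = -352/7 ≈ -50.286)
(E + (168 + 148))² = (-352/7 + (168 + 148))² = (-352/7 + 316)² = (1860/7)² = 3459600/49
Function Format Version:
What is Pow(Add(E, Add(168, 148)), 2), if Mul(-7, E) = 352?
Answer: Rational(3459600, 49) ≈ 70604.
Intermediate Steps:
E = Rational(-352, 7) (E = Mul(Rational(-1, 7), 352) = Rational(-352, 7) ≈ -50.286)
Pow(Add(E, Add(168, 148)), 2) = Pow(Add(Rational(-352, 7), Add(168, 148)), 2) = Pow(Add(Rational(-352, 7), 316), 2) = Pow(Rational(1860, 7), 2) = Rational(3459600, 49)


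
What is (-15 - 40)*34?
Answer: -1870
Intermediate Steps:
(-15 - 40)*34 = -55*34 = -1870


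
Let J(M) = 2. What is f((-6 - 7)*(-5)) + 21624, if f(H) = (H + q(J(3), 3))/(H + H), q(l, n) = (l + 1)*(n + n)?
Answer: 2811203/130 ≈ 21625.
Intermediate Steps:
q(l, n) = 2*n*(1 + l) (q(l, n) = (1 + l)*(2*n) = 2*n*(1 + l))
f(H) = (18 + H)/(2*H) (f(H) = (H + 2*3*(1 + 2))/(H + H) = (H + 2*3*3)/((2*H)) = (H + 18)*(1/(2*H)) = (18 + H)*(1/(2*H)) = (18 + H)/(2*H))
f((-6 - 7)*(-5)) + 21624 = (18 + (-6 - 7)*(-5))/(2*(((-6 - 7)*(-5)))) + 21624 = (18 - 13*(-5))/(2*((-13*(-5)))) + 21624 = (1/2)*(18 + 65)/65 + 21624 = (1/2)*(1/65)*83 + 21624 = 83/130 + 21624 = 2811203/130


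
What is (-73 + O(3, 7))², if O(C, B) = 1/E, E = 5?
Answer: 132496/25 ≈ 5299.8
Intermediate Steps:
O(C, B) = ⅕ (O(C, B) = 1/5 = ⅕)
(-73 + O(3, 7))² = (-73 + ⅕)² = (-364/5)² = 132496/25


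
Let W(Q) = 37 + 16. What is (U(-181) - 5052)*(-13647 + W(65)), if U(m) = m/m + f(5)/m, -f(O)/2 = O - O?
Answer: 68663294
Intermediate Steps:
f(O) = 0 (f(O) = -2*(O - O) = -2*0 = 0)
W(Q) = 53
U(m) = 1 (U(m) = m/m + 0/m = 1 + 0 = 1)
(U(-181) - 5052)*(-13647 + W(65)) = (1 - 5052)*(-13647 + 53) = -5051*(-13594) = 68663294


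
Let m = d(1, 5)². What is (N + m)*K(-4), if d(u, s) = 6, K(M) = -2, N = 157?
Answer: -386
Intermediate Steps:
m = 36 (m = 6² = 36)
(N + m)*K(-4) = (157 + 36)*(-2) = 193*(-2) = -386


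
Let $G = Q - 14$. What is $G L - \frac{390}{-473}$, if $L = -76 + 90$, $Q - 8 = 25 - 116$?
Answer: $- \frac{641944}{473} \approx -1357.2$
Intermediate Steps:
$Q = -83$ ($Q = 8 + \left(25 - 116\right) = 8 - 91 = -83$)
$L = 14$
$G = -97$ ($G = -83 - 14 = -97$)
$G L - \frac{390}{-473} = \left(-97\right) 14 - \frac{390}{-473} = -1358 - - \frac{390}{473} = -1358 + \frac{390}{473} = - \frac{641944}{473}$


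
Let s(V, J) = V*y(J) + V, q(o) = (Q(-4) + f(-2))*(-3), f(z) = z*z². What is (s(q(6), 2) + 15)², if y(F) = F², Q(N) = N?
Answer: 38025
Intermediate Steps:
f(z) = z³
q(o) = 36 (q(o) = (-4 + (-2)³)*(-3) = (-4 - 8)*(-3) = -12*(-3) = 36)
s(V, J) = V + V*J² (s(V, J) = V*J² + V = V + V*J²)
(s(q(6), 2) + 15)² = (36*(1 + 2²) + 15)² = (36*(1 + 4) + 15)² = (36*5 + 15)² = (180 + 15)² = 195² = 38025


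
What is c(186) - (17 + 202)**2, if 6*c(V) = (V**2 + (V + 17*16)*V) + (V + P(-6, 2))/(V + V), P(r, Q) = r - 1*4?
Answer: -7811141/279 ≈ -27997.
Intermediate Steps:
P(r, Q) = -4 + r (P(r, Q) = r - 4 = -4 + r)
c(V) = V**2/6 + V*(272 + V)/6 + (-10 + V)/(12*V) (c(V) = ((V**2 + (V + 17*16)*V) + (V + (-4 - 6))/(V + V))/6 = ((V**2 + (V + 272)*V) + (V - 10)/((2*V)))/6 = ((V**2 + (272 + V)*V) + (-10 + V)*(1/(2*V)))/6 = ((V**2 + V*(272 + V)) + (-10 + V)/(2*V))/6 = (V**2 + V*(272 + V) + (-10 + V)/(2*V))/6 = V**2/6 + V*(272 + V)/6 + (-10 + V)/(12*V))
c(186) - (17 + 202)**2 = (1/12)*(-10 + 186*(1 + 4*186**2 + 544*186))/186 - (17 + 202)**2 = (1/12)*(1/186)*(-10 + 186*(1 + 4*34596 + 101184)) - 1*219**2 = (1/12)*(1/186)*(-10 + 186*(1 + 138384 + 101184)) - 1*47961 = (1/12)*(1/186)*(-10 + 186*239569) - 47961 = (1/12)*(1/186)*(-10 + 44559834) - 47961 = (1/12)*(1/186)*44559824 - 47961 = 5569978/279 - 47961 = -7811141/279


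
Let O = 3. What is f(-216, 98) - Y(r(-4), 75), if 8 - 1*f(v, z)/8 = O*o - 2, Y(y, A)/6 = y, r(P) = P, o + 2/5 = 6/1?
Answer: -152/5 ≈ -30.400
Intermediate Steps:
o = 28/5 (o = -⅖ + 6/1 = -⅖ + 6*1 = -⅖ + 6 = 28/5 ≈ 5.6000)
Y(y, A) = 6*y
f(v, z) = -272/5 (f(v, z) = 64 - 8*(3*(28/5) - 2) = 64 - 8*(84/5 - 2) = 64 - 8*74/5 = 64 - 592/5 = -272/5)
f(-216, 98) - Y(r(-4), 75) = -272/5 - 6*(-4) = -272/5 - 1*(-24) = -272/5 + 24 = -152/5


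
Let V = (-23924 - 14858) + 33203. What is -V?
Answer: 5579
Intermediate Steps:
V = -5579 (V = -38782 + 33203 = -5579)
-V = -1*(-5579) = 5579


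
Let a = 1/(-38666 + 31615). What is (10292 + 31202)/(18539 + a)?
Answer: 146287097/65359244 ≈ 2.2382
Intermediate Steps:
a = -1/7051 (a = 1/(-7051) = -1/7051 ≈ -0.00014182)
(10292 + 31202)/(18539 + a) = (10292 + 31202)/(18539 - 1/7051) = 41494/(130718488/7051) = 41494*(7051/130718488) = 146287097/65359244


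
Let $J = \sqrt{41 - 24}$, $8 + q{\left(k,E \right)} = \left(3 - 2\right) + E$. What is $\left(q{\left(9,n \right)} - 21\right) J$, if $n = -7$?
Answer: $- 35 \sqrt{17} \approx -144.31$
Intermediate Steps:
$q{\left(k,E \right)} = -7 + E$ ($q{\left(k,E \right)} = -8 + \left(\left(3 - 2\right) + E\right) = -8 + \left(1 + E\right) = -7 + E$)
$J = \sqrt{17} \approx 4.1231$
$\left(q{\left(9,n \right)} - 21\right) J = \left(\left(-7 - 7\right) - 21\right) \sqrt{17} = \left(-14 - 21\right) \sqrt{17} = - 35 \sqrt{17}$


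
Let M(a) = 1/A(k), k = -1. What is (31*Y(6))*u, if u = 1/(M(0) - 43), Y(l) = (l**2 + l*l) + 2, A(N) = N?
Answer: -1147/22 ≈ -52.136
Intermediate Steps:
Y(l) = 2 + 2*l**2 (Y(l) = (l**2 + l**2) + 2 = 2*l**2 + 2 = 2 + 2*l**2)
M(a) = -1 (M(a) = 1/(-1) = -1)
u = -1/44 (u = 1/(-1 - 43) = 1/(-44) = -1/44 ≈ -0.022727)
(31*Y(6))*u = (31*(2 + 2*6**2))*(-1/44) = (31*(2 + 2*36))*(-1/44) = (31*(2 + 72))*(-1/44) = (31*74)*(-1/44) = 2294*(-1/44) = -1147/22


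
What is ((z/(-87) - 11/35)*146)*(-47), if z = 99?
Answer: 10114588/1015 ≈ 9965.1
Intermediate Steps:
((z/(-87) - 11/35)*146)*(-47) = ((99/(-87) - 11/35)*146)*(-47) = ((99*(-1/87) - 11*1/35)*146)*(-47) = ((-33/29 - 11/35)*146)*(-47) = -1474/1015*146*(-47) = -215204/1015*(-47) = 10114588/1015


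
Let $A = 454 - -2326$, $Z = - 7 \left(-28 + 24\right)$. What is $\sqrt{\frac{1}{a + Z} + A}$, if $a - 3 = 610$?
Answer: $\frac{\sqrt{1142249821}}{641} \approx 52.726$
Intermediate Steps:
$a = 613$ ($a = 3 + 610 = 613$)
$Z = 28$ ($Z = \left(-7\right) \left(-4\right) = 28$)
$A = 2780$ ($A = 454 + 2326 = 2780$)
$\sqrt{\frac{1}{a + Z} + A} = \sqrt{\frac{1}{613 + 28} + 2780} = \sqrt{\frac{1}{641} + 2780} = \sqrt{\frac{1781981}{641}} = \frac{\sqrt{1142249821}}{641}$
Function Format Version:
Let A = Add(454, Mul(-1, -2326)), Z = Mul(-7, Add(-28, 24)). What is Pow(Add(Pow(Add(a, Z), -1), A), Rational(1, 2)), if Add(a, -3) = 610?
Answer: Mul(Rational(1, 641), Pow(1142249821, Rational(1, 2))) ≈ 52.726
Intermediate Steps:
a = 613 (a = Add(3, 610) = 613)
Z = 28 (Z = Mul(-7, -4) = 28)
A = 2780 (A = Add(454, 2326) = 2780)
Pow(Add(Pow(Add(a, Z), -1), A), Rational(1, 2)) = Pow(Add(Pow(Add(613, 28), -1), 2780), Rational(1, 2)) = Pow(Add(Pow(641, -1), 2780), Rational(1, 2)) = Pow(Add(Rational(1, 641), 2780), Rational(1, 2)) = Pow(Rational(1781981, 641), Rational(1, 2)) = Mul(Rational(1, 641), Pow(1142249821, Rational(1, 2)))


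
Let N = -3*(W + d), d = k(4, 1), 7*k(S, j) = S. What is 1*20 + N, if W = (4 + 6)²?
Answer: -1972/7 ≈ -281.71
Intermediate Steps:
W = 100 (W = 10² = 100)
k(S, j) = S/7
d = 4/7 (d = (⅐)*4 = 4/7 ≈ 0.57143)
N = -2112/7 (N = -3*(100 + 4/7) = -3*704/7 = -2112/7 ≈ -301.71)
1*20 + N = 1*20 - 2112/7 = 20 - 2112/7 = -1972/7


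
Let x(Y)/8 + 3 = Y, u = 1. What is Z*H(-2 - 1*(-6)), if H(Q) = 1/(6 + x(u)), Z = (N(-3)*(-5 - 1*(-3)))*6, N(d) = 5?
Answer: 6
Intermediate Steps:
x(Y) = -24 + 8*Y
Z = -60 (Z = (5*(-5 - 1*(-3)))*6 = (5*(-5 + 3))*6 = (5*(-2))*6 = -10*6 = -60)
H(Q) = -⅒ (H(Q) = 1/(6 + (-24 + 8*1)) = 1/(6 + (-24 + 8)) = 1/(6 - 16) = 1/(-10) = -⅒)
Z*H(-2 - 1*(-6)) = -60*(-⅒) = 6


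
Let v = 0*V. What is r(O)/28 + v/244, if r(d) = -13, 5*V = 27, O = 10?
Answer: -13/28 ≈ -0.46429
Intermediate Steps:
V = 27/5 (V = (1/5)*27 = 27/5 ≈ 5.4000)
v = 0 (v = 0*(27/5) = 0)
r(O)/28 + v/244 = -13/28 + 0/244 = -13*1/28 + 0*(1/244) = -13/28 + 0 = -13/28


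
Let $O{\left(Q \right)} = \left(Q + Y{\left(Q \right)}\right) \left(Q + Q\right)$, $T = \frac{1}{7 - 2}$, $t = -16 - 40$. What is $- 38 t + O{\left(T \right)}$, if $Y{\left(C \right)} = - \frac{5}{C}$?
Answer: $\frac{52952}{25} \approx 2118.1$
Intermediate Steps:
$t = -56$
$T = \frac{1}{5} \approx 0.2$
$O{\left(Q \right)} = 2 Q \left(Q - \frac{5}{Q}\right)$ ($O{\left(Q \right)} = \left(Q - \frac{5}{Q}\right) \left(Q + Q\right) = \left(Q - \frac{5}{Q}\right) 2 Q = 2 Q \left(Q - \frac{5}{Q}\right)$)
$- 38 t + O{\left(T \right)} = \left(-38\right) \left(-56\right) - \left(10 - \frac{2}{25}\right) = 2128 + \left(-10 + 2 \cdot \frac{1}{25}\right) = 2128 + \left(-10 + \frac{2}{25}\right) = 2128 - \frac{248}{25} = \frac{52952}{25}$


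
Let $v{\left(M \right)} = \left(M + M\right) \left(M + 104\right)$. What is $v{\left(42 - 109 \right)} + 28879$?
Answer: $23921$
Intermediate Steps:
$v{\left(M \right)} = 2 M \left(104 + M\right)$
$v{\left(42 - 109 \right)} + 28879 = 2 \left(42 - 109\right) \left(104 + \left(42 - 109\right)\right) + 28879 = 2 \left(-67\right) \left(104 - 67\right) + 28879 = 2 \left(-67\right) 37 + 28879 = -4958 + 28879 = 23921$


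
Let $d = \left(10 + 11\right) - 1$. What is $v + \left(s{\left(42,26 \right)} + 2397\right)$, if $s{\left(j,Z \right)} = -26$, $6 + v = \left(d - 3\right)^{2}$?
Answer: $2654$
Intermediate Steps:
$d = 20$ ($d = 21 - 1 = 20$)
$v = 283$ ($v = -6 + \left(20 - 3\right)^{2} = -6 + 17^{2} = -6 + 289 = 283$)
$v + \left(s{\left(42,26 \right)} + 2397\right) = 283 + \left(-26 + 2397\right) = 283 + 2371 = 2654$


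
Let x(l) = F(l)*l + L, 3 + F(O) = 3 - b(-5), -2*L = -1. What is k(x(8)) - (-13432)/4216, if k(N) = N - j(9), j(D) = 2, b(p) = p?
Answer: 43937/1054 ≈ 41.686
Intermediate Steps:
L = 1/2 (L = -1/2*(-1) = 1/2 ≈ 0.50000)
F(O) = 5 (F(O) = -3 + (3 - 1*(-5)) = -3 + (3 + 5) = -3 + 8 = 5)
x(l) = 1/2 + 5*l (x(l) = 5*l + 1/2 = 1/2 + 5*l)
k(N) = -2 + N (k(N) = N - 1*2 = N - 2 = -2 + N)
k(x(8)) - (-13432)/4216 = (-2 + (1/2 + 5*8)) - (-13432)/4216 = (-2 + (1/2 + 40)) - (-13432)/4216 = (-2 + 81/2) - 1*(-1679/527) = 77/2 + 1679/527 = 43937/1054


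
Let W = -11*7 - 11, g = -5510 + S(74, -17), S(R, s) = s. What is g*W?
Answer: 486376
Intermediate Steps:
g = -5527 (g = -5510 - 17 = -5527)
W = -88 (W = -77 - 11 = -88)
g*W = -5527*(-88) = 486376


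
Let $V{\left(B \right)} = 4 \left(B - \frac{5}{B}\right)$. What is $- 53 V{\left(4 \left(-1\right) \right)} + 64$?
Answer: $647$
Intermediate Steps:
$V{\left(B \right)} = - \frac{20}{B} + 4 B$
$- 53 V{\left(4 \left(-1\right) \right)} + 64 = - 53 \left(- \frac{20}{4 \left(-1\right)} + 4 \cdot 4 \left(-1\right)\right) + 64 = - 53 \left(- \frac{20}{-4} + 4 \left(-4\right)\right) + 64 = - 53 \left(\left(-20\right) \left(- \frac{1}{4}\right) - 16\right) + 64 = - 53 \left(5 - 16\right) + 64 = \left(-53\right) \left(-11\right) + 64 = 583 + 64 = 647$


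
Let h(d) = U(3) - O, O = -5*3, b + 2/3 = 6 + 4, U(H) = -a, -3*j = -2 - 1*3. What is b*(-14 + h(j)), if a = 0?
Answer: 28/3 ≈ 9.3333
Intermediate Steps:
j = 5/3 (j = -(-2 - 1*3)/3 = -(-2 - 3)/3 = -⅓*(-5) = 5/3 ≈ 1.6667)
U(H) = 0 (U(H) = -1*0 = 0)
b = 28/3 (b = -⅔ + (6 + 4) = -⅔ + 10 = 28/3 ≈ 9.3333)
O = -15
h(d) = 15 (h(d) = 0 - 1*(-15) = 0 + 15 = 15)
b*(-14 + h(j)) = 28*(-14 + 15)/3 = (28/3)*1 = 28/3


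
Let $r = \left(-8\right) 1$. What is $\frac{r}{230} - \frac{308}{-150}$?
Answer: $\frac{3482}{1725} \approx 2.0186$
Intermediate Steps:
$r = -8$
$\frac{r}{230} - \frac{308}{-150} = - \frac{8}{230} - \frac{308}{-150} = \left(-8\right) \frac{1}{230} - - \frac{154}{75} = - \frac{4}{115} + \frac{154}{75} = \frac{3482}{1725}$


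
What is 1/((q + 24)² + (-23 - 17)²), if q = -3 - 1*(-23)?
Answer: 1/3536 ≈ 0.00028281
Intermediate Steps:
q = 20 (q = -3 + 23 = 20)
1/((q + 24)² + (-23 - 17)²) = 1/((20 + 24)² + (-23 - 17)²) = 1/(44² + (-40)²) = 1/(1936 + 1600) = 1/3536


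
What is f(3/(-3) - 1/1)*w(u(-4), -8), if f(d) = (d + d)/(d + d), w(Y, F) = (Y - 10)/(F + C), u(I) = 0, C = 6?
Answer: 5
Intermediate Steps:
w(Y, F) = (-10 + Y)/(6 + F) (w(Y, F) = (Y - 10)/(F + 6) = (-10 + Y)/(6 + F))
f(d) = 1 (f(d) = (2*d)/((2*d)) = (2*d)*(1/(2*d)) = 1)
f(3/(-3) - 1/1)*w(u(-4), -8) = 1*((-10 + 0)/(6 - 8)) = 1*(-10/(-2)) = 1*(-½*(-10)) = 1*5 = 5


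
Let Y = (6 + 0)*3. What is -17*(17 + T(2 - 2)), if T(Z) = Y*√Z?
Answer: -289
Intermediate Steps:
Y = 18 (Y = 6*3 = 18)
T(Z) = 18*√Z
-17*(17 + T(2 - 2)) = -17*(17 + 18*√(2 - 2)) = -17*(17 + 18*√0) = -17*(17 + 18*0) = -17*(17 + 0) = -17*17 = -289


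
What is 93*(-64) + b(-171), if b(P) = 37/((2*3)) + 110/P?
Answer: -2033695/342 ≈ -5946.5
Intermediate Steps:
b(P) = 37/6 + 110/P
93*(-64) + b(-171) = 93*(-64) + (37/6 + 110/(-171)) = -5952 + (37/6 + 110*(-1/171)) = -5952 + (37/6 - 110/171) = -5952 + 1889/342 = -2033695/342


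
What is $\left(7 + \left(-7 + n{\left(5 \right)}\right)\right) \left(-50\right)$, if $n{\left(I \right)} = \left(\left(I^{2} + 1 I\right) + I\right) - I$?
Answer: $-1500$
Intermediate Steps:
$n{\left(I \right)} = I + I^{2}$ ($n{\left(I \right)} = \left(\left(I^{2} + I\right) + I\right) - I = \left(\left(I + I^{2}\right) + I\right) - I = \left(I^{2} + 2 I\right) - I = I + I^{2}$)
$\left(7 + \left(-7 + n{\left(5 \right)}\right)\right) \left(-50\right) = \left(7 - \left(7 - 5 \left(1 + 5\right)\right)\right) \left(-50\right) = \left(7 + \left(-7 + 5 \cdot 6\right)\right) \left(-50\right) = \left(7 + \left(-7 + 30\right)\right) \left(-50\right) = \left(7 + 23\right) \left(-50\right) = 30 \left(-50\right) = -1500$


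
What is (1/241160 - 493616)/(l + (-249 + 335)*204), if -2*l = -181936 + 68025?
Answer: -119040434559/17966299420 ≈ -6.6258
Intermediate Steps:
l = 113911/2 (l = -(-181936 + 68025)/2 = -½*(-113911) = 113911/2 ≈ 56956.)
(1/241160 - 493616)/(l + (-249 + 335)*204) = (1/241160 - 493616)/(113911/2 + (-249 + 335)*204) = (1/241160 - 493616)/(113911/2 + 86*204) = -119040434559/(241160*(113911/2 + 17544)) = -119040434559/(241160*148999/2) = -119040434559/241160*2/148999 = -119040434559/17966299420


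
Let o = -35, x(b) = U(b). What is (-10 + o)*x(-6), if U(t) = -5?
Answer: 225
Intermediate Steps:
x(b) = -5
(-10 + o)*x(-6) = (-10 - 35)*(-5) = -45*(-5) = 225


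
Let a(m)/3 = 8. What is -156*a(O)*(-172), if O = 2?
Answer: 643968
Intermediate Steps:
a(m) = 24 (a(m) = 3*8 = 24)
-156*a(O)*(-172) = -156*24*(-172) = -3744*(-172) = 643968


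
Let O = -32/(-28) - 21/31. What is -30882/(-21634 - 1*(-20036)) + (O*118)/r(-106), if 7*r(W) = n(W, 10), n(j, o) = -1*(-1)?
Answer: 10001153/24769 ≈ 403.78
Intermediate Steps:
O = 101/217 (O = -32*(-1/28) - 21*1/31 = 8/7 - 21/31 = 101/217 ≈ 0.46544)
n(j, o) = 1
r(W) = ⅐ (r(W) = (⅐)*1 = ⅐)
-30882/(-21634 - 1*(-20036)) + (O*118)/r(-106) = -30882/(-21634 - 1*(-20036)) + ((101/217)*118)/(⅐) = -30882/(-21634 + 20036) + (11918/217)*7 = -30882/(-1598) + 11918/31 = -30882*(-1/1598) + 11918/31 = 15441/799 + 11918/31 = 10001153/24769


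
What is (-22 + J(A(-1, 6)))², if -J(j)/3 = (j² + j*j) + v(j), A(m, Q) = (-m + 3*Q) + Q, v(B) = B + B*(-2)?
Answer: 13667809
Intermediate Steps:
v(B) = -B (v(B) = B - 2*B = -B)
A(m, Q) = -m + 4*Q
J(j) = -6*j² + 3*j (J(j) = -3*((j² + j*j) - j) = -3*((j² + j²) - j) = -3*(2*j² - j) = -3*(-j + 2*j²) = -6*j² + 3*j)
(-22 + J(A(-1, 6)))² = (-22 + 3*(-1*(-1) + 4*6)*(1 - 2*(-1*(-1) + 4*6)))² = (-22 + 3*(1 + 24)*(1 - 2*(1 + 24)))² = (-22 + 3*25*(1 - 2*25))² = (-22 + 3*25*(1 - 50))² = (-22 + 3*25*(-49))² = (-22 - 3675)² = (-3697)² = 13667809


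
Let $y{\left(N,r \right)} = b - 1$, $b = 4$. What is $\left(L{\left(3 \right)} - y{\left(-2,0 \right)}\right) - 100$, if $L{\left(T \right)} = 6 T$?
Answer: $-85$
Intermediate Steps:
$y{\left(N,r \right)} = 3$ ($y{\left(N,r \right)} = 4 - 1 = 3$)
$\left(L{\left(3 \right)} - y{\left(-2,0 \right)}\right) - 100 = \left(6 \cdot 3 - 3\right) - 100 = \left(18 - 3\right) - 100 = 15 - 100 = -85$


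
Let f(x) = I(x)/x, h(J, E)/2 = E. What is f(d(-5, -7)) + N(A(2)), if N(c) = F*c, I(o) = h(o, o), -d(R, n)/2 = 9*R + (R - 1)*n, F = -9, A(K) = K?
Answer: -16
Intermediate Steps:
h(J, E) = 2*E
d(R, n) = -18*R - 2*n*(-1 + R) (d(R, n) = -2*(9*R + (R - 1)*n) = -2*(9*R + (-1 + R)*n) = -2*(9*R + n*(-1 + R)) = -18*R - 2*n*(-1 + R))
I(o) = 2*o
f(x) = 2 (f(x) = (2*x)/x = 2)
N(c) = -9*c
f(d(-5, -7)) + N(A(2)) = 2 - 9*2 = 2 - 18 = -16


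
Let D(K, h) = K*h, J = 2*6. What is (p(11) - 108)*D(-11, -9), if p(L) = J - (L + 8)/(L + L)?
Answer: -19179/2 ≈ -9589.5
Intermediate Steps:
J = 12
p(L) = 12 - (8 + L)/(2*L) (p(L) = 12 - (L + 8)/(L + L) = 12 - (8 + L)/(2*L))
(p(11) - 108)*D(-11, -9) = ((23/2 - 4/11) - 108)*(-11*(-9)) = ((23/2 - 4*1/11) - 108)*99 = ((23/2 - 4/11) - 108)*99 = (245/22 - 108)*99 = -2131/22*99 = -19179/2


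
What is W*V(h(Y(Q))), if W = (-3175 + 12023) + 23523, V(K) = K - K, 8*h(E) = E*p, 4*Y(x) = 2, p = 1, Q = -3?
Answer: 0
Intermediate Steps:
Y(x) = ½ (Y(x) = (¼)*2 = ½)
h(E) = E/8 (h(E) = (E*1)/8 = E/8)
V(K) = 0
W = 32371 (W = 8848 + 23523 = 32371)
W*V(h(Y(Q))) = 32371*0 = 0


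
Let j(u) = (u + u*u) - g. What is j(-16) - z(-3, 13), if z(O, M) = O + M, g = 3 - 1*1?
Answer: 228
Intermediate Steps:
g = 2 (g = 3 - 1 = 2)
j(u) = -2 + u + u² (j(u) = (u + u*u) - 1*2 = (u + u²) - 2 = -2 + u + u²)
z(O, M) = M + O
j(-16) - z(-3, 13) = (-2 - 16 + (-16)²) - (13 - 3) = (-2 - 16 + 256) - 1*10 = 238 - 10 = 228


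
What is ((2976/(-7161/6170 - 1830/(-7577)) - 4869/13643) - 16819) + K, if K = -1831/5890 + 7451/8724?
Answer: -5299565592756308350061/264228139656258540 ≈ -20057.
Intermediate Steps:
K = 13956373/25692180 (K = -1831*1/5890 + 7451*(1/8724) = -1831/5890 + 7451/8724 = 13956373/25692180 ≈ 0.54321)
((2976/(-7161/6170 - 1830/(-7577)) - 4869/13643) - 16819) + K = ((2976/(-7161/6170 - 1830/(-7577)) - 4869/13643) - 16819) + 13956373/25692180 = ((2976/(-7161*1/6170 - 1830*(-1/7577)) - 4869*1/13643) - 16819) + 13956373/25692180 = ((2976/(-7161/6170 + 1830/7577) - 4869/13643) - 16819) + 13956373/25692180 = ((2976/(-42967797/46750090) - 4869/13643) - 16819) + 13956373/25692180 = ((2976*(-46750090/42967797) - 4869/13643) - 16819) + 13956373/25692180 = ((-46376089280/14322599 - 4869/13643) - 16819) + 13956373/25692180 = (-632778722781571/195403218157 - 16819) + 13956373/25692180 = -3919265448964154/195403218157 + 13956373/25692180 = -5299565592756308350061/264228139656258540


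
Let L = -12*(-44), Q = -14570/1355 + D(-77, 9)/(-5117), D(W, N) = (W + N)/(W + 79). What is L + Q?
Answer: 42192916/81571 ≈ 517.25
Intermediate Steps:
D(W, N) = (N + W)/(79 + W)
Q = -876572/81571 (Q = -14570/1355 + ((9 - 77)/(79 - 77))/(-5117) = -14570*1/1355 + (-68/2)*(-1/5117) = -2914/271 + ((½)*(-68))*(-1/5117) = -2914/271 - 34*(-1/5117) = -2914/271 + 2/301 = -876572/81571 ≈ -10.746)
L = 528
L + Q = 528 - 876572/81571 = 42192916/81571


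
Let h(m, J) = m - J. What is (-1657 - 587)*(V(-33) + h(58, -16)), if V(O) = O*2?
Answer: -17952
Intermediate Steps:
V(O) = 2*O
(-1657 - 587)*(V(-33) + h(58, -16)) = (-1657 - 587)*(2*(-33) + (58 - 1*(-16))) = -2244*(-66 + (58 + 16)) = -2244*(-66 + 74) = -2244*8 = -17952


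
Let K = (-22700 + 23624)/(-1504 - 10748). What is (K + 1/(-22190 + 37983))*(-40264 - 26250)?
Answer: 80817170560/16124653 ≈ 5012.0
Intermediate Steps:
K = -77/1021 (K = 924/(-12252) = 924*(-1/12252) = -77/1021 ≈ -0.075416)
(K + 1/(-22190 + 37983))*(-40264 - 26250) = (-77/1021 + 1/(-22190 + 37983))*(-40264 - 26250) = (-77/1021 + 1/15793)*(-66514) = -1215040/16124653*(-66514) = 80817170560/16124653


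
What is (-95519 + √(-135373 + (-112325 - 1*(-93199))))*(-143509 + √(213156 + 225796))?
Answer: (95519 - I*√154499)*(143509 - 2*√109738) ≈ 1.3645e+10 - 5.6148e+7*I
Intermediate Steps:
(-95519 + √(-135373 + (-112325 - 1*(-93199))))*(-143509 + √(213156 + 225796)) = (-95519 + √(-135373 + (-112325 + 93199)))*(-143509 + √438952) = (-95519 + √(-135373 - 19126))*(-143509 + 2*√109738) = (-95519 + √(-154499))*(-143509 + 2*√109738) = (-95519 + I*√154499)*(-143509 + 2*√109738) = (-143509 + 2*√109738)*(-95519 + I*√154499)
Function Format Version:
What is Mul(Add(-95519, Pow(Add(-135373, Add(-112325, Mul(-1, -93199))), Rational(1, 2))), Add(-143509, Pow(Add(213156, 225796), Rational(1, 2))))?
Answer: Mul(Add(95519, Mul(-1, I, Pow(154499, Rational(1, 2)))), Add(143509, Mul(-2, Pow(109738, Rational(1, 2))))) ≈ Add(1.3645e+10, Mul(-5.6148e+7, I))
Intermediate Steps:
Mul(Add(-95519, Pow(Add(-135373, Add(-112325, Mul(-1, -93199))), Rational(1, 2))), Add(-143509, Pow(Add(213156, 225796), Rational(1, 2)))) = Mul(Add(-95519, Pow(Add(-135373, Add(-112325, 93199)), Rational(1, 2))), Add(-143509, Pow(438952, Rational(1, 2)))) = Mul(Add(-95519, Pow(Add(-135373, -19126), Rational(1, 2))), Add(-143509, Mul(2, Pow(109738, Rational(1, 2))))) = Mul(Add(-95519, Pow(-154499, Rational(1, 2))), Add(-143509, Mul(2, Pow(109738, Rational(1, 2))))) = Mul(Add(-95519, Mul(I, Pow(154499, Rational(1, 2)))), Add(-143509, Mul(2, Pow(109738, Rational(1, 2))))) = Mul(Add(-143509, Mul(2, Pow(109738, Rational(1, 2)))), Add(-95519, Mul(I, Pow(154499, Rational(1, 2)))))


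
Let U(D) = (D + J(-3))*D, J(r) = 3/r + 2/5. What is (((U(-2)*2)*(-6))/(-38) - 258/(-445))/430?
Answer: 9393/1817825 ≈ 0.0051672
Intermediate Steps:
J(r) = ⅖ + 3/r (J(r) = 3/r + 2*(⅕) = 3/r + ⅖ = ⅖ + 3/r)
U(D) = D*(-⅗ + D) (U(D) = (D + (⅖ + 3/(-3)))*D = (D + (⅖ + 3*(-⅓)))*D = (D + (⅖ - 1))*D = (D - ⅗)*D = (-⅗ + D)*D = D*(-⅗ + D))
(((U(-2)*2)*(-6))/(-38) - 258/(-445))/430 = (((((⅕)*(-2)*(-3 + 5*(-2)))*2)*(-6))/(-38) - 258/(-445))/430 = (((((⅕)*(-2)*(-3 - 10))*2)*(-6))*(-1/38) - 258*(-1/445))*(1/430) = (((((⅕)*(-2)*(-13))*2)*(-6))*(-1/38) + 258/445)*(1/430) = ((((26/5)*2)*(-6))*(-1/38) + 258/445)*(1/430) = (((52/5)*(-6))*(-1/38) + 258/445)*(1/430) = (-312/5*(-1/38) + 258/445)*(1/430) = (156/95 + 258/445)*(1/430) = (18786/8455)*(1/430) = 9393/1817825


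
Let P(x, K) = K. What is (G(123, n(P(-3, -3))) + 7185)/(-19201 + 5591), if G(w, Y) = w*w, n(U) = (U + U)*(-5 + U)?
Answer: -11157/6805 ≈ -1.6395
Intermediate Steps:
n(U) = 2*U*(-5 + U) (n(U) = (2*U)*(-5 + U) = 2*U*(-5 + U))
G(w, Y) = w²
(G(123, n(P(-3, -3))) + 7185)/(-19201 + 5591) = (123² + 7185)/(-19201 + 5591) = (15129 + 7185)/(-13610) = 22314*(-1/13610) = -11157/6805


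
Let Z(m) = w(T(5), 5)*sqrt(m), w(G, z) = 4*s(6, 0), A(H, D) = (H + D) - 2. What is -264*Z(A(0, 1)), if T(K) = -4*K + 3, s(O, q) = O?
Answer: -6336*I ≈ -6336.0*I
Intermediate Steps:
T(K) = 3 - 4*K
A(H, D) = -2 + D + H (A(H, D) = (D + H) - 2 = -2 + D + H)
w(G, z) = 24 (w(G, z) = 4*6 = 24)
Z(m) = 24*sqrt(m)
-264*Z(A(0, 1)) = -6336*sqrt(-2 + 1 + 0) = -6336*sqrt(-1) = -6336*I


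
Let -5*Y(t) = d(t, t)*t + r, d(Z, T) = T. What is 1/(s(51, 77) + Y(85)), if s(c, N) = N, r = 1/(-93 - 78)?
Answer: -855/1169639 ≈ -0.00073100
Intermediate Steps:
r = -1/171 (r = 1/(-171) = -1/171 ≈ -0.0058480)
Y(t) = 1/855 - t²/5 (Y(t) = -(t*t - 1/171)/5 = -(t² - 1/171)/5 = -(-1/171 + t²)/5 = 1/855 - t²/5)
1/(s(51, 77) + Y(85)) = 1/(77 + (1/855 - ⅕*85²)) = 1/(77 + (1/855 - ⅕*7225)) = 1/(77 + (1/855 - 1445)) = 1/(77 - 1235474/855) = 1/(-1169639/855) = -855/1169639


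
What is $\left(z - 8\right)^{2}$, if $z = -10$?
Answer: $324$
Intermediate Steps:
$\left(z - 8\right)^{2} = \left(-10 - 8\right)^{2} = \left(-18\right)^{2} = 324$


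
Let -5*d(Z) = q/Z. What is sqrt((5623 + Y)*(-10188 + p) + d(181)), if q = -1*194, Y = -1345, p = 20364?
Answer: sqrt(35654556530770)/905 ≈ 6597.9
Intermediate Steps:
q = -194
d(Z) = 194/(5*Z) (d(Z) = -(-194)/(5*Z) = 194/(5*Z))
sqrt((5623 + Y)*(-10188 + p) + d(181)) = sqrt((5623 - 1345)*(-10188 + 20364) + (194/5)/181) = sqrt(4278*10176 + (194/5)*(1/181)) = sqrt(43532928 + 194/905) = sqrt(39397300034/905) = sqrt(35654556530770)/905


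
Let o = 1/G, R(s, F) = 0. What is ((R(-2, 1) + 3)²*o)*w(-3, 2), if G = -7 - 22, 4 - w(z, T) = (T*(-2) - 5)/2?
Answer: -153/58 ≈ -2.6379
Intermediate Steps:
w(z, T) = 13/2 + T (w(z, T) = 4 - (T*(-2) - 5)/2 = 4 - (-2*T - 5)/2 = 4 - (-5 - 2*T)/2 = 4 - (-5/2 - T) = 4 + (5/2 + T) = 13/2 + T)
G = -29
o = -1/29 (o = 1/(-29) = -1/29 ≈ -0.034483)
((R(-2, 1) + 3)²*o)*w(-3, 2) = ((0 + 3)²*(-1/29))*(13/2 + 2) = (3²*(-1/29))*(17/2) = (9*(-1/29))*(17/2) = -9/29*17/2 = -153/58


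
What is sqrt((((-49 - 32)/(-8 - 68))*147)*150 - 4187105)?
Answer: I*sqrt(6012244670)/38 ≈ 2040.5*I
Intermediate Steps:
sqrt((((-49 - 32)/(-8 - 68))*147)*150 - 4187105) = sqrt((-81/(-76)*147)*150 - 4187105) = sqrt((-81*(-1/76)*147)*150 - 4187105) = sqrt(((81/76)*147)*150 - 4187105) = sqrt((11907/76)*150 - 4187105) = sqrt(893025/38 - 4187105) = sqrt(-158216965/38) = I*sqrt(6012244670)/38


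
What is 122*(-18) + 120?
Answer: -2076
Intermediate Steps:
122*(-18) + 120 = -2196 + 120 = -2076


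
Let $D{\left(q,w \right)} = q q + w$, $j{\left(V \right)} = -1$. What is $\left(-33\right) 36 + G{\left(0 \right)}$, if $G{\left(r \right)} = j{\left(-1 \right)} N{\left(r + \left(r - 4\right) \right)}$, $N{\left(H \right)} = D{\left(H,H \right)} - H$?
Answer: $-1204$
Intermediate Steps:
$D{\left(q,w \right)} = w + q^{2}$ ($D{\left(q,w \right)} = q^{2} + w = w + q^{2}$)
$N{\left(H \right)} = H^{2}$ ($N{\left(H \right)} = \left(H + H^{2}\right) - H = H^{2}$)
$G{\left(r \right)} = - \left(-4 + 2 r\right)^{2}$ ($G{\left(r \right)} = - \left(r + \left(r - 4\right)\right)^{2} = - \left(r + \left(-4 + r\right)\right)^{2} = - \left(-4 + 2 r\right)^{2}$)
$\left(-33\right) 36 + G{\left(0 \right)} = \left(-33\right) 36 - 4 \left(-2 + 0\right)^{2} = -1188 - 4 \left(-2\right)^{2} = -1188 - 16 = -1204$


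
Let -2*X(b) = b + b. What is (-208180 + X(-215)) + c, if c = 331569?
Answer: 123604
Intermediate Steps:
X(b) = -b (X(b) = -(b + b)/2 = -b)
(-208180 + X(-215)) + c = (-208180 - 1*(-215)) + 331569 = (-208180 + 215) + 331569 = -207965 + 331569 = 123604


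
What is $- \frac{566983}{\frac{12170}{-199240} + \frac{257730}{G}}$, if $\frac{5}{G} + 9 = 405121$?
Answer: $- \frac{11296569292}{416051038399231} \approx -2.7152 \cdot 10^{-5}$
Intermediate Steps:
$G = \frac{5}{405112}$ ($G = \frac{5}{-9 + 405121} = \frac{5}{405112} \approx 1.2342 \cdot 10^{-5}$)
$- \frac{566983}{\frac{12170}{-199240} + \frac{257730}{G}} = - \frac{566983}{\frac{12170}{-199240} + \frac{257730}{\frac{5}{405112}}} = - \frac{566983}{12170 \left(- \frac{1}{199240}\right) + 257730 \cdot \frac{405112}{5}} = - \frac{566983}{- \frac{1217}{19924} + 20881903152} = - \frac{566983}{\frac{416051038399231}{19924}} = \left(-566983\right) \frac{19924}{416051038399231} = - \frac{11296569292}{416051038399231}$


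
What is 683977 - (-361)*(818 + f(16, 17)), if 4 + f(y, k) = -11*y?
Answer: 914295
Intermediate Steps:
f(y, k) = -4 - 11*y
683977 - (-361)*(818 + f(16, 17)) = 683977 - (-361)*(818 + (-4 - 11*16)) = 683977 - (-361)*(818 + (-4 - 176)) = 683977 - (-361)*(818 - 180) = 683977 - (-361)*638 = 683977 - 1*(-230318) = 683977 + 230318 = 914295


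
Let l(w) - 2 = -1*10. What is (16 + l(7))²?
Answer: 64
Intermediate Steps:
l(w) = -8 (l(w) = 2 - 1*10 = 2 - 10 = -8)
(16 + l(7))² = (16 - 8)² = 8² = 64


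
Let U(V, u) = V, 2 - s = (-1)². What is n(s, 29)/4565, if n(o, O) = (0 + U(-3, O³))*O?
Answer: -87/4565 ≈ -0.019058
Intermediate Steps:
s = 1 (s = 2 - 1*(-1)² = 2 - 1*1 = 2 - 1 = 1)
n(o, O) = -3*O (n(o, O) = (0 - 3)*O = -3*O)
n(s, 29)/4565 = -3*29/4565 = -87*1/4565 = -87/4565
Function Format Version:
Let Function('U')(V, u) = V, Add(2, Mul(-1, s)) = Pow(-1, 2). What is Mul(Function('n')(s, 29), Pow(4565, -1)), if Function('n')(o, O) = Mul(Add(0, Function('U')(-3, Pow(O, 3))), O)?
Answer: Rational(-87, 4565) ≈ -0.019058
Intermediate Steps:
s = 1 (s = Add(2, Mul(-1, Pow(-1, 2))) = Add(2, Mul(-1, 1)) = Add(2, -1) = 1)
Function('n')(o, O) = Mul(-3, O) (Function('n')(o, O) = Mul(Add(0, -3), O) = Mul(-3, O))
Mul(Function('n')(s, 29), Pow(4565, -1)) = Mul(Mul(-3, 29), Pow(4565, -1)) = Mul(-87, Rational(1, 4565)) = Rational(-87, 4565)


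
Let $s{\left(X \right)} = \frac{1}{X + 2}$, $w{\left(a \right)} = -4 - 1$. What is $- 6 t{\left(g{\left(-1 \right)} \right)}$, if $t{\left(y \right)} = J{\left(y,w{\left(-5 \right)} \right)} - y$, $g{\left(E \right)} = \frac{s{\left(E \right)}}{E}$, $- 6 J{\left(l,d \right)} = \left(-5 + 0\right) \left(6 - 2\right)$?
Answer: $-26$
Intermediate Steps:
$w{\left(a \right)} = -5$ ($w{\left(a \right)} = -4 - 1 = -5$)
$J{\left(l,d \right)} = \frac{10}{3}$ ($J{\left(l,d \right)} = - \frac{\left(-5 + 0\right) \left(6 - 2\right)}{6} = - \frac{\left(-5\right) 4}{6} = \left(- \frac{1}{6}\right) \left(-20\right) = \frac{10}{3}$)
$s{\left(X \right)} = \frac{1}{2 + X}$
$g{\left(E \right)} = \frac{1}{E \left(2 + E\right)}$ ($g{\left(E \right)} = \frac{1}{\left(2 + E\right) E} = \frac{1}{E \left(2 + E\right)}$)
$t{\left(y \right)} = \frac{10}{3} - y$
$- 6 t{\left(g{\left(-1 \right)} \right)} = - 6 \left(\frac{10}{3} - \frac{1}{\left(-1\right) \left(2 - 1\right)}\right) = - 6 \left(\frac{10}{3} - - 1^{-1}\right) = - 6 \left(\frac{10}{3} - \left(-1\right) 1\right) = - 6 \left(\frac{10}{3} - -1\right) = - 6 \left(\frac{10}{3} + 1\right) = \left(-6\right) \frac{13}{3} = -26$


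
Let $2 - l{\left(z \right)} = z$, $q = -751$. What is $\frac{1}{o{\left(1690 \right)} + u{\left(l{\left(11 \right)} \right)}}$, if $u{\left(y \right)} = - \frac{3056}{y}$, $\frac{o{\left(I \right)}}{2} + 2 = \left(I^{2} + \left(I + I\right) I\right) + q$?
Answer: $\frac{9}{154218902} \approx 5.8359 \cdot 10^{-8}$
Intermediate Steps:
$o{\left(I \right)} = -1506 + 6 I^{2}$ ($o{\left(I \right)} = -4 + 2 \left(\left(I^{2} + \left(I + I\right) I\right) - 751\right) = -4 + 2 \left(\left(I^{2} + 2 I I\right) - 751\right) = -4 + 2 \left(\left(I^{2} + 2 I^{2}\right) - 751\right) = -4 + 2 \left(3 I^{2} - 751\right) = -4 + 2 \left(-751 + 3 I^{2}\right) = -4 + \left(-1502 + 6 I^{2}\right) = -1506 + 6 I^{2}$)
$l{\left(z \right)} = 2 - z$
$\frac{1}{o{\left(1690 \right)} + u{\left(l{\left(11 \right)} \right)}} = \frac{1}{\left(-1506 + 6 \cdot 1690^{2}\right) - \frac{3056}{2 - 11}} = \frac{1}{\left(-1506 + 6 \cdot 2856100\right) - \frac{3056}{2 - 11}} = \frac{1}{\left(-1506 + 17136600\right) - \frac{3056}{-9}} = \frac{1}{17135094 - - \frac{3056}{9}} = \frac{1}{17135094 + \frac{3056}{9}} = \frac{1}{\frac{154218902}{9}} = \frac{9}{154218902}$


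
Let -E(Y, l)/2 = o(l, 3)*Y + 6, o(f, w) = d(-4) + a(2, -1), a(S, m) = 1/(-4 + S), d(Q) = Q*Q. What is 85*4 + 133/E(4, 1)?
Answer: 46107/136 ≈ 339.02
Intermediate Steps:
d(Q) = Q²
o(f, w) = 31/2 (o(f, w) = (-4)² + 1/(-4 + 2) = 16 + 1/(-2) = 16 - ½ = 31/2)
E(Y, l) = -12 - 31*Y (E(Y, l) = -2*(31*Y/2 + 6) = -2*(6 + 31*Y/2) = -12 - 31*Y)
85*4 + 133/E(4, 1) = 85*4 + 133/(-12 - 31*4) = 340 + 133/(-12 - 124) = 340 + 133/(-136) = 340 + 133*(-1/136) = 340 - 133/136 = 46107/136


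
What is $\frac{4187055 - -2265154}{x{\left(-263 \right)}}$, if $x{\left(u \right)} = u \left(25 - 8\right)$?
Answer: $- \frac{6452209}{4471} \approx -1443.1$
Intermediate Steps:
$x{\left(u \right)} = 17 u$ ($x{\left(u \right)} = u 17 = 17 u$)
$\frac{4187055 - -2265154}{x{\left(-263 \right)}} = \frac{4187055 - -2265154}{17 \left(-263\right)} = \frac{4187055 + 2265154}{-4471} = 6452209 \left(- \frac{1}{4471}\right) = - \frac{6452209}{4471}$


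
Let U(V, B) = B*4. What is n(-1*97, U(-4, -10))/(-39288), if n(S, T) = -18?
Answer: 3/6548 ≈ 0.00045816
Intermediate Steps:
U(V, B) = 4*B
n(-1*97, U(-4, -10))/(-39288) = -18/(-39288) = -18*(-1/39288) = 3/6548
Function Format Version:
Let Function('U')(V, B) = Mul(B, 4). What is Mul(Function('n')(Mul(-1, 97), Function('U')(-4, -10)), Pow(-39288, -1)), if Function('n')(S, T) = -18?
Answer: Rational(3, 6548) ≈ 0.00045816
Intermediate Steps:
Function('U')(V, B) = Mul(4, B)
Mul(Function('n')(Mul(-1, 97), Function('U')(-4, -10)), Pow(-39288, -1)) = Mul(-18, Pow(-39288, -1)) = Mul(-18, Rational(-1, 39288)) = Rational(3, 6548)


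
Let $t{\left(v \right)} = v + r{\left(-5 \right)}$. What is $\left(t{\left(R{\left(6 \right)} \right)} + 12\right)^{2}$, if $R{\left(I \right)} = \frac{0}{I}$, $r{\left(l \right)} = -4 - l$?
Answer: $169$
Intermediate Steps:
$R{\left(I \right)} = 0$
$t{\left(v \right)} = 1 + v$ ($t{\left(v \right)} = v - -1 = v + \left(-4 + 5\right) = v + 1 = 1 + v$)
$\left(t{\left(R{\left(6 \right)} \right)} + 12\right)^{2} = \left(\left(1 + 0\right) + 12\right)^{2} = \left(1 + 12\right)^{2} = 13^{2} = 169$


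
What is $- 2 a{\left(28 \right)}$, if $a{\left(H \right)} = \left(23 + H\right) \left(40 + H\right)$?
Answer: $-6936$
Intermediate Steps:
$- 2 a{\left(28 \right)} = - 2 \left(920 + 28^{2} + 63 \cdot 28\right) = - 2 \left(920 + 784 + 1764\right) = \left(-2\right) 3468 = -6936$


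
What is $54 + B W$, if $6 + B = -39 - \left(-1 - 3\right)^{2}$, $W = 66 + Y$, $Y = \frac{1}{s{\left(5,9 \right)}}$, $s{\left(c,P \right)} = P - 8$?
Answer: $-4033$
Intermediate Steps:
$s{\left(c,P \right)} = -8 + P$
$Y = 1$ ($Y = \frac{1}{-8 + 9} = 1^{-1} = 1$)
$W = 67$ ($W = 66 + 1 = 67$)
$B = -61$ ($B = -6 - \left(39 + \left(-1 - 3\right)^{2}\right) = -6 - 55 = -61$)
$54 + B W = 54 - 4087 = -4033$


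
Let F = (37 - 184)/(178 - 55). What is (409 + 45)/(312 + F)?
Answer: 18614/12743 ≈ 1.4607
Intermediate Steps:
F = -49/41 (F = -147/123 = -147*1/123 = -49/41 ≈ -1.1951)
(409 + 45)/(312 + F) = (409 + 45)/(312 - 49/41) = 454/(12743/41) = 454*(41/12743) = 18614/12743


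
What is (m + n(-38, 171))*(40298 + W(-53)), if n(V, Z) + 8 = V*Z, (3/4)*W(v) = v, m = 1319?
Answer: -208659178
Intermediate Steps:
W(v) = 4*v/3
n(V, Z) = -8 + V*Z
(m + n(-38, 171))*(40298 + W(-53)) = (1319 + (-8 - 38*171))*(40298 + (4/3)*(-53)) = (1319 + (-8 - 6498))*(40298 - 212/3) = (1319 - 6506)*(120682/3) = -5187*120682/3 = -208659178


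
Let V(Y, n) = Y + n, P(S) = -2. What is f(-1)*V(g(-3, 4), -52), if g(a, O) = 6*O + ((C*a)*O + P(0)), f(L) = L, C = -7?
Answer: -54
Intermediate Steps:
g(a, O) = -2 + 6*O - 7*O*a (g(a, O) = 6*O + ((-7*a)*O - 2) = 6*O + (-7*O*a - 2) = 6*O + (-2 - 7*O*a) = -2 + 6*O - 7*O*a)
f(-1)*V(g(-3, 4), -52) = -((-2 + 6*4 - 7*4*(-3)) - 52) = -((-2 + 24 + 84) - 52) = -(106 - 52) = -1*54 = -54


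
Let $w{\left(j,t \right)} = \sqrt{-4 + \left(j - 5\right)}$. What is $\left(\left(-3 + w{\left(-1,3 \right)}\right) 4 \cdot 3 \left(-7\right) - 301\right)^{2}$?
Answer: $-68159 + 8232 i \sqrt{10} \approx -68159.0 + 26032.0 i$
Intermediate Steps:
$w{\left(j,t \right)} = \sqrt{-9 + j}$ ($w{\left(j,t \right)} = \sqrt{-4 + \left(-5 + j\right)} = \sqrt{-9 + j}$)
$\left(\left(-3 + w{\left(-1,3 \right)}\right) 4 \cdot 3 \left(-7\right) - 301\right)^{2} = \left(\left(-3 + \sqrt{-9 - 1}\right) 4 \cdot 3 \left(-7\right) - 301\right)^{2} = \left(\left(-3 + \sqrt{-10}\right) 4 \cdot 3 \left(-7\right) - 301\right)^{2} = \left(\left(-3 + i \sqrt{10}\right) 4 \cdot 3 \left(-7\right) - 301\right)^{2} = \left(\left(-12 + 4 i \sqrt{10}\right) 3 \left(-7\right) - 301\right)^{2} = \left(\left(-36 + 12 i \sqrt{10}\right) \left(-7\right) - 301\right)^{2} = \left(\left(252 - 84 i \sqrt{10}\right) - 301\right)^{2} = \left(-49 - 84 i \sqrt{10}\right)^{2}$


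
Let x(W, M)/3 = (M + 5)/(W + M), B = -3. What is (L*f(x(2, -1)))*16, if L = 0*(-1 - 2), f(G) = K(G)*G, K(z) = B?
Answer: 0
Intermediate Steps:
K(z) = -3
x(W, M) = 3*(5 + M)/(M + W) (x(W, M) = 3*((M + 5)/(W + M)) = 3*((5 + M)/(M + W)) = 3*(5 + M)/(M + W))
f(G) = -3*G
L = 0 (L = 0*(-3) = 0)
(L*f(x(2, -1)))*16 = (0*(-9*(5 - 1)/(-1 + 2)))*16 = (0*(-9*4/1))*16 = (0*(-9*4))*16 = (0*(-3*12))*16 = (0*(-36))*16 = 0*16 = 0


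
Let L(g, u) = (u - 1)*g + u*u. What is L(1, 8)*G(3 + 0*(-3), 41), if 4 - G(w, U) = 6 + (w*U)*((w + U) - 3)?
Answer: -358195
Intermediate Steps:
L(g, u) = u² + g*(-1 + u) (L(g, u) = (-1 + u)*g + u² = g*(-1 + u) + u² = u² + g*(-1 + u))
G(w, U) = -2 - U*w*(-3 + U + w) (G(w, U) = 4 - (6 + (w*U)*((w + U) - 3)) = 4 - (6 + (U*w)*((U + w) - 3)) = 4 - (6 + (U*w)*(-3 + U + w)) = 4 - (6 + U*w*(-3 + U + w)) = 4 + (-6 - U*w*(-3 + U + w)) = -2 - U*w*(-3 + U + w))
L(1, 8)*G(3 + 0*(-3), 41) = (8² - 1*1 + 1*8)*(-2 - 1*41*(3 + 0*(-3))² - 1*(3 + 0*(-3))*41² + 3*41*(3 + 0*(-3))) = (64 - 1 + 8)*(-2 - 1*41*(3 + 0)² - 1*(3 + 0)*1681 + 3*41*(3 + 0)) = 71*(-2 - 1*41*3² - 1*3*1681 + 3*41*3) = 71*(-2 - 1*41*9 - 5043 + 369) = 71*(-2 - 369 - 5043 + 369) = 71*(-5045) = -358195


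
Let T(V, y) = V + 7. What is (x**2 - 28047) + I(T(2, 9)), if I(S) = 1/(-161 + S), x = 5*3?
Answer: -4228945/152 ≈ -27822.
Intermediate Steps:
T(V, y) = 7 + V
x = 15
(x**2 - 28047) + I(T(2, 9)) = (15**2 - 28047) + 1/(-161 + (7 + 2)) = (225 - 28047) + 1/(-161 + 9) = -27822 + 1/(-152) = -27822 - 1/152 = -4228945/152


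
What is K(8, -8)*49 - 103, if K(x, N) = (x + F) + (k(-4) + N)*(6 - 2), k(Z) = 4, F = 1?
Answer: -446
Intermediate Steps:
K(x, N) = 17 + x + 4*N (K(x, N) = (x + 1) + (4 + N)*(6 - 2) = (1 + x) + (4 + N)*4 = (1 + x) + (16 + 4*N) = 17 + x + 4*N)
K(8, -8)*49 - 103 = (17 + 8 + 4*(-8))*49 - 103 = (17 + 8 - 32)*49 - 103 = -7*49 - 103 = -343 - 103 = -446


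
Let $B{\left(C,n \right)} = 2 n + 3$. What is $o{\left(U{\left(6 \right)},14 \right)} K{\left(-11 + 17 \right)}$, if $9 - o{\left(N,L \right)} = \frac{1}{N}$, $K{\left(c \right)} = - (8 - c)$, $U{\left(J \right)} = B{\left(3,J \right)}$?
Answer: $- \frac{268}{15} \approx -17.867$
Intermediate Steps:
$B{\left(C,n \right)} = 3 + 2 n$
$U{\left(J \right)} = 3 + 2 J$
$K{\left(c \right)} = -8 + c$
$o{\left(N,L \right)} = 9 - \frac{1}{N}$
$o{\left(U{\left(6 \right)},14 \right)} K{\left(-11 + 17 \right)} = \left(9 - \frac{1}{3 + 2 \cdot 6}\right) \left(-8 + \left(-11 + 17\right)\right) = \left(9 - \frac{1}{3 + 12}\right) \left(-8 + 6\right) = \left(9 - \frac{1}{15}\right) \left(-2\right) = \frac{134}{15} \left(-2\right) = - \frac{268}{15}$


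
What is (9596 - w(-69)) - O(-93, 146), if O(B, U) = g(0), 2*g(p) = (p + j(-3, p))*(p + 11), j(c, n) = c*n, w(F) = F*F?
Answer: 4835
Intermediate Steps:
w(F) = F**2
g(p) = -p*(11 + p) (g(p) = ((p - 3*p)*(p + 11))/2 = ((-2*p)*(11 + p))/2 = (-2*p*(11 + p))/2 = -p*(11 + p))
O(B, U) = 0 (O(B, U) = 0*(-11 - 1*0) = 0*(-11 + 0) = 0*(-11) = 0)
(9596 - w(-69)) - O(-93, 146) = (9596 - 1*(-69)**2) - 1*0 = (9596 - 1*4761) + 0 = (9596 - 4761) + 0 = 4835 + 0 = 4835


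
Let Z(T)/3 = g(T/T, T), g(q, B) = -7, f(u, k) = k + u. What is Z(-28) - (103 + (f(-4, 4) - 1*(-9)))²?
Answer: -12565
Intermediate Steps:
Z(T) = -21 (Z(T) = 3*(-7) = -21)
Z(-28) - (103 + (f(-4, 4) - 1*(-9)))² = -21 - (103 + ((4 - 4) - 1*(-9)))² = -21 - (103 + (0 + 9))² = -21 - (103 + 9)² = -21 - 1*112² = -21 - 1*12544 = -21 - 12544 = -12565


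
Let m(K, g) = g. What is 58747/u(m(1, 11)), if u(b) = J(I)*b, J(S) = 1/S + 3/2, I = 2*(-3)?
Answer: 176241/44 ≈ 4005.5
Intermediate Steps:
I = -6
J(S) = 3/2 + 1/S (J(S) = 1/S + 3*(½) = 1/S + 3/2 = 3/2 + 1/S)
u(b) = 4*b/3 (u(b) = (3/2 + 1/(-6))*b = (3/2 - ⅙)*b = 4*b/3)
58747/u(m(1, 11)) = 58747/(((4/3)*11)) = 58747/(44/3) = 58747*(3/44) = 176241/44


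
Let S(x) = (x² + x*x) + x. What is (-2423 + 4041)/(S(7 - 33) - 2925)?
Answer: -1618/1599 ≈ -1.0119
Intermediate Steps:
S(x) = x + 2*x² (S(x) = (x² + x²) + x = 2*x² + x = x + 2*x²)
(-2423 + 4041)/(S(7 - 33) - 2925) = (-2423 + 4041)/((7 - 33)*(1 + 2*(7 - 33)) - 2925) = 1618/(-26*(1 + 2*(-26)) - 2925) = 1618/(-26*(1 - 52) - 2925) = 1618/(-26*(-51) - 2925) = 1618/(1326 - 2925) = 1618/(-1599) = 1618*(-1/1599) = -1618/1599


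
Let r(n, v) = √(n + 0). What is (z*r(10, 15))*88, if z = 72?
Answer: 6336*√10 ≈ 20036.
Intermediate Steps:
r(n, v) = √n
(z*r(10, 15))*88 = (72*√10)*88 = 6336*√10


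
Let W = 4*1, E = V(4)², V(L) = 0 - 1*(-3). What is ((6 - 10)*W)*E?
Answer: -144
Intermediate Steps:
V(L) = 3 (V(L) = 0 + 3 = 3)
E = 9 (E = 3² = 9)
W = 4
((6 - 10)*W)*E = ((6 - 10)*4)*9 = -4*4*9 = -16*9 = -144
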